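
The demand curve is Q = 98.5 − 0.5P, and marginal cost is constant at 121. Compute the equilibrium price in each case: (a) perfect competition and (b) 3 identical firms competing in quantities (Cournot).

Competition: P = 121; Cournot: P = 140

Inverting demand: P = 197 − 2Q.
Competitive firms price at marginal cost: P = 121, giving Q = 38.
With 3 symmetric Cournot firms, each firm's FOC gives 197 − 8q = 121, so q = 9.5, Q = 3·9.5 = 28.5, and P = 140.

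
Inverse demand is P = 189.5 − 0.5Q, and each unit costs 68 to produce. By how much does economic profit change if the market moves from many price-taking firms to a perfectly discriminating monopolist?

Competitive firms price at marginal cost: P = 68, giving Q = 243.
Profit = (68 − 68)·243 = 0.
With perfect price discrimination, output is the efficient level Q = 243 (where demand meets MC), but every buyer pays their willingness to pay: CS = 0 and PS = total surplus.
PS equals the full surplus area, 14762.25. Profit = 14762.25 = 14762.25.
Change in economic profit: 14762.25 − 0 = 14762.25.

Economic profit rises by 14762.25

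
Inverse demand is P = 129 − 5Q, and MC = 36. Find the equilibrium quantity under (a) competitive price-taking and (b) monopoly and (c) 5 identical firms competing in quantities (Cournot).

Competition: Q = 18.6; Monopoly: Q = 9.3; Cournot: Q = 15.5

Under competition P = MC = 36, so Q = (129 − 36)/5 = 18.6.
A monopolist chooses Q where MR = MC. MR = 129 − 10Q; setting this equal to 36 gives Q = 9.3 and P = 82.5.
With 5 symmetric Cournot firms, each firm's FOC gives 129 − 30q = 36, so q = 3.1, Q = 5·3.1 = 15.5, and P = 51.5.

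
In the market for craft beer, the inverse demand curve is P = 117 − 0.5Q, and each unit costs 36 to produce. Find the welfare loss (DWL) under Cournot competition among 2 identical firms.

DWL = 729

Perfect competition: P = MC = 36, so 117 − 0.5Q = 36 and Q = 162.
Cournot with 2 identical firms: the symmetric best-response condition is 117 − 1.5q = 36. Each firm produces q = 54, total output Q = 108, price P = 63.
DWL is the triangle between Q = 108 and Q = 162: ½·(162 − 108)·(63 − 36) = 729.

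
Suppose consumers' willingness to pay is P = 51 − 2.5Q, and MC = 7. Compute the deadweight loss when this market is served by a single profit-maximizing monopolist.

DWL = 96.8

Under competition P = MC = 7, so Q = (51 − 7)/2.5 = 17.6.
The monopolist equates marginal revenue to marginal cost: 51 − 5Q = 7, so Q = 8.8. From demand, P = 29.
DWL is the triangle between Q = 8.8 and Q = 17.6: ½·(17.6 − 8.8)·(29 − 7) = 96.8.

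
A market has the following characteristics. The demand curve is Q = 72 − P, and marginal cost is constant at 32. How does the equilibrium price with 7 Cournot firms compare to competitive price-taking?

Inverting demand: P = 72 − Q.
With 7 symmetric Cournot firms, each firm's FOC gives 72 − 8q = 32, so q = 5, Q = 7·5 = 35, and P = 37.
Competitive firms price at marginal cost: P = 32, giving Q = 40.

Cournot: P = 37; Competition: P = 32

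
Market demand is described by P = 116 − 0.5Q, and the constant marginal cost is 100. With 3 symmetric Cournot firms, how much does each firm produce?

In a 3-firm Cournot equilibrium, symmetry and the first-order condition give q = (116 − 100)/(2) = 8. So Q = 24 and P = 104.

q_i = 8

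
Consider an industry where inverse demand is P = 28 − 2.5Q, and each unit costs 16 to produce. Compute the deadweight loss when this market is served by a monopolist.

DWL = 7.2

Perfect competition: P = MC = 16, so 28 − 2.5Q = 16 and Q = 4.8.
A monopolist chooses Q where MR = MC. MR = 28 − 5Q; setting this equal to 16 gives Q = 2.4 and P = 22.
DWL is the triangle between Q = 2.4 and Q = 4.8: ½·(4.8 − 2.4)·(22 − 16) = 7.2.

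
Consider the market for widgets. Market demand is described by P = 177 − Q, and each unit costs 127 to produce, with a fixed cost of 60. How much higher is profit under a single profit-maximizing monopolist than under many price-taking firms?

Competitive firms price at marginal cost: P = 127, giving Q = 50.
Profit = (127 − 127)·50 − 60 = −60.
A monopolist chooses Q where MR = MC. MR = 177 − 2Q; setting this equal to 127 gives Q = 25 and P = 152.
Profit = (152 − 127)·25 − 60 = 565.
Change in profit: 565 − −60 = 625.

π rises by 625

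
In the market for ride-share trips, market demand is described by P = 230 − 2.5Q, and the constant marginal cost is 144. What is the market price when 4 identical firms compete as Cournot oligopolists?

P = 161.2

In a 4-firm Cournot equilibrium, symmetry and the first-order condition give q = (230 − 144)/(12.5) = 6.88. So Q = 27.52 and P = 161.2.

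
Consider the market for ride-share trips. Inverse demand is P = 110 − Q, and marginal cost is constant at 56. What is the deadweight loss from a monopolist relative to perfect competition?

Perfect competition: P = MC = 56, so 110 − Q = 56 and Q = 54.
The monopolist equates marginal revenue to marginal cost: 110 − 2Q = 56, so Q = 27. From demand, P = 83.
DWL is the triangle between Q = 27 and Q = 54: ½·(54 − 27)·(83 − 56) = 364.5.

DWL = 364.5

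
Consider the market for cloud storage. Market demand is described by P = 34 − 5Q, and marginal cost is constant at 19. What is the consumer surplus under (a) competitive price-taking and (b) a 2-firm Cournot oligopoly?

Competition: CS = 22.5; Cournot: CS = 10

Competitive firms price at marginal cost: P = 19, giving Q = 3.
CS = ½·(34 − 19)·3 = 22.5.
In a 2-firm Cournot equilibrium, symmetry and the first-order condition give q = (34 − 19)/(15) = 1. So Q = 2 and P = 24.
CS = ½·(34 − 24)·2 = 10.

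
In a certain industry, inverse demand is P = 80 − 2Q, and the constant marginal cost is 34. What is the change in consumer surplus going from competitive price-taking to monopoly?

Competitive firms price at marginal cost: P = 34, giving Q = 23.
CS = ½·(80 − 34)·23 = 529.
The monopolist equates marginal revenue to marginal cost: 80 − 4Q = 34, so Q = 11.5. From demand, P = 57.
CS = ½·(80 − 57)·11.5 = 132.25.
Change in consumer surplus: 132.25 − 529 = −396.75.

CS falls by 396.75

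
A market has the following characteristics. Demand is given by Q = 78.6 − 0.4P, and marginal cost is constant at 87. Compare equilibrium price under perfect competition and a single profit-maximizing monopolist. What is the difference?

Equilibrium price rises by 54.75

Inverting demand: P = 196.5 − 2.5Q.
Competitive firms price at marginal cost: P = 87, giving Q = 43.8.
The monopolist equates marginal revenue to marginal cost: 196.5 − 5Q = 87, so Q = 21.9. From demand, P = 141.75.
Change in equilibrium price: 141.75 − 87 = 54.75.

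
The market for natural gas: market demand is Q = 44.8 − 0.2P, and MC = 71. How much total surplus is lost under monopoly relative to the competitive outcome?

DWL = 585.225

Inverting demand: P = 224 − 5Q.
Perfect competition: P = MC = 71, so 224 − 5Q = 71 and Q = 30.6.
Monopoly sets MR = MC: 224 − 10Q = 71 ⇒ Q = 15.3, P = 224 − 5·15.3 = 147.5.
DWL is the triangle between Q = 15.3 and Q = 30.6: ½·(30.6 − 15.3)·(147.5 − 71) = 585.225.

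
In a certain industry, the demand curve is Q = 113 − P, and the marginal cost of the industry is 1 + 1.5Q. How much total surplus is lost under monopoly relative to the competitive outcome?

DWL = 204.8

Inverting demand: P = 113 − Q.
Competitive equilibrium sets price equal to marginal cost: 113 − Q = 1 + 1.5Q, so Q = 44.8 and P = 68.2.
Monopoly sets MR = MC: 113 − 2Q = 1 + 1.5Q ⇒ Q = 32, P = 113 − 32 = 81.
CS = ½·(113 − 68.2)·44.8 = 1003.52; PS = (68.2·44.8 − 1·44.8 − ½·1.5·44.8²) = 1505.28; TS = 2508.8.
CS = ½·(113 − 81)·32 = 512; PS = (81·32 − 1·32 − ½·1.5·32²) = 1792; TS = 2304.
DWL = 2508.8 − 2304 = 204.8.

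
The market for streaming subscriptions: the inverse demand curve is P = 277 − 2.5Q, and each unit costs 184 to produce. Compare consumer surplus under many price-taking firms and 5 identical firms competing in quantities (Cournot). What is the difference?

CS falls by 528.55

Competitive firms price at marginal cost: P = 184, giving Q = 37.2.
CS = ½·(277 − 184)·37.2 = 1729.8.
In a 5-firm Cournot equilibrium, symmetry and the first-order condition give q = (277 − 184)/(15) = 6.2. So Q = 31 and P = 199.5.
CS = ½·(277 − 199.5)·31 = 1201.25.
Change in consumer surplus: 1201.25 − 1729.8 = −528.55.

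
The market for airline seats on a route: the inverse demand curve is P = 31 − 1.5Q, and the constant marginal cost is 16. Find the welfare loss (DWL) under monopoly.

DWL = 18.75

Competitive firms price at marginal cost: P = 16, giving Q = 10.
The monopolist equates marginal revenue to marginal cost: 31 − 3Q = 16, so Q = 5. From demand, P = 23.5.
DWL is the triangle between Q = 5 and Q = 10: ½·(10 − 5)·(23.5 − 16) = 18.75.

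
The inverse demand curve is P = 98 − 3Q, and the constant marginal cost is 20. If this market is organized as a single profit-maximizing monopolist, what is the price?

P = 59

Monopoly sets MR = MC: 98 − 6Q = 20 ⇒ Q = 13, P = 98 − 3·13 = 59.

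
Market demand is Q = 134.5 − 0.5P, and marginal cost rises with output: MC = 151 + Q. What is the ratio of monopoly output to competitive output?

Q_m/Q_c = 0.6

Inverting demand: P = 269 − 2Q.
The monopolist equates marginal revenue to marginal cost: 269 − 4Q = 151 + Q, so Q = 23.6. From demand, P = 221.8.
Under competition P = MC: 269 − 2Q = 151 + Q ⇒ Q = 118/3, P = 571/3.
Ratio Q_m/Q_c = 23.6/(118/3) = 0.6.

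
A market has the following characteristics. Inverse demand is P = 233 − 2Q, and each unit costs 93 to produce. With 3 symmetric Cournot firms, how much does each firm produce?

Cournot with 3 identical firms: the symmetric best-response condition is 233 − 8q = 93. Each firm produces q = 17.5, total output Q = 52.5, price P = 128.

q_i = 17.5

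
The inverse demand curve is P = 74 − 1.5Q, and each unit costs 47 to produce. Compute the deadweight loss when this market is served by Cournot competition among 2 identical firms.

Under competition P = MC = 47, so Q = (74 − 47)/1.5 = 18.
With 2 symmetric Cournot firms, each firm's FOC gives 74 − 4.5q = 47, so q = 6, Q = 2·6 = 12, and P = 56.
DWL is the triangle between Q = 12 and Q = 18: ½·(18 − 12)·(56 − 47) = 27.

DWL = 27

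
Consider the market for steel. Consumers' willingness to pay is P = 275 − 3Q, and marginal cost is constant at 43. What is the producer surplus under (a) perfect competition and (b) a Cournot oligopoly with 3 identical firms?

Perfect competition: P = MC = 43, so 275 − 3Q = 43 and Q = 232/3.
PS = (43 − 43)·232/3 = 0.
With 3 symmetric Cournot firms, each firm's FOC gives 275 − 12q = 43, so q = 58/3, Q = 3·58/3 = 58, and P = 101.
PS = (101 − 43)·58 = 3364.

Competition: PS = 0; Cournot: PS = 3364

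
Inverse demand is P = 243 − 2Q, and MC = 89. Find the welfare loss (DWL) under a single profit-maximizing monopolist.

DWL = 1482.25

Perfect competition: P = MC = 89, so 243 − 2Q = 89 and Q = 77.
The monopolist equates marginal revenue to marginal cost: 243 − 4Q = 89, so Q = 38.5. From demand, P = 166.
DWL is the triangle between Q = 38.5 and Q = 77: ½·(77 − 38.5)·(166 − 89) = 1482.25.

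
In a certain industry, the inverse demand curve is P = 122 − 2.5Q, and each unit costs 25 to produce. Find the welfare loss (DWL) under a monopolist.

DWL = 470.45

Competitive firms price at marginal cost: P = 25, giving Q = 38.8.
Monopoly sets MR = MC: 122 − 5Q = 25 ⇒ Q = 19.4, P = 122 − 2.5·19.4 = 73.5.
DWL is the triangle between Q = 19.4 and Q = 38.8: ½·(38.8 − 19.4)·(73.5 − 25) = 470.45.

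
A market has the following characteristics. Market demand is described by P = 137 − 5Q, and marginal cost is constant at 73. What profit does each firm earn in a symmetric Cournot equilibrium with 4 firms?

π_i = 32.768

Cournot with 4 identical firms: the symmetric best-response condition is 137 − 25q = 73. Each firm produces q = 2.56, total output Q = 10.24, price P = 85.8.
Each firm's profit = (85.8 − 73)·2.56 = 32.768.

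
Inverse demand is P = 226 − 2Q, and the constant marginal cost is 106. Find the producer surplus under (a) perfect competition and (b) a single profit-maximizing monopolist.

Perfect competition: P = MC = 106, so 226 − 2Q = 106 and Q = 60.
PS = (106 − 106)·60 = 0.
The monopolist equates marginal revenue to marginal cost: 226 − 4Q = 106, so Q = 30. From demand, P = 166.
PS = (166 − 106)·30 = 1800.

Competition: PS = 0; Monopoly: PS = 1800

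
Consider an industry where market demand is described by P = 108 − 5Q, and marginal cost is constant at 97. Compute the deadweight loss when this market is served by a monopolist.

DWL = 3.025

Under competition P = MC = 97, so Q = (108 − 97)/5 = 2.2.
A monopolist chooses Q where MR = MC. MR = 108 − 10Q; setting this equal to 97 gives Q = 1.1 and P = 102.5.
DWL is the triangle between Q = 1.1 and Q = 2.2: ½·(2.2 − 1.1)·(102.5 − 97) = 3.025.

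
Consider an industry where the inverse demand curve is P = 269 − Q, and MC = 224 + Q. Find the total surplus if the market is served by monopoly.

A monopolist chooses Q where MR = MC. MR = 269 − 2Q; setting this equal to 224 + Q gives Q = 15 and P = 254.
CS = ½·(269 − 254)·15 = 112.5; PS = (254·15 − 224·15 − ½·1·15²) = 337.5; TS = 450.

TS = 450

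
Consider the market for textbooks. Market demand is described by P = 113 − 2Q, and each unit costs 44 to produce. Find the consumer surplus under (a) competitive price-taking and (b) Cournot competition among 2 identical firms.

Competition: CS = 1190.25; Cournot: CS = 529

Under competition P = MC = 44, so Q = (113 − 44)/2 = 34.5.
CS = ½·(113 − 44)·34.5 = 1190.25.
Cournot with 2 identical firms: the symmetric best-response condition is 113 − 6q = 44. Each firm produces q = 11.5, total output Q = 23, price P = 67.
CS = ½·(113 − 67)·23 = 529.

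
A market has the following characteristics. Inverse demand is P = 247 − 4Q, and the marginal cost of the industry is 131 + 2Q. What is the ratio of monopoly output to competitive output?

Monopoly sets MR = MC: 247 − 8Q = 131 + 2Q ⇒ Q = 11.6, P = 247 − 4·11.6 = 200.6.
Competitive equilibrium sets price equal to marginal cost: 247 − 4Q = 131 + 2Q, so Q = 58/3 and P = 509/3.
Ratio Q_m/Q_c = 11.6/(58/3) = 0.6.

Q_m/Q_c = 0.6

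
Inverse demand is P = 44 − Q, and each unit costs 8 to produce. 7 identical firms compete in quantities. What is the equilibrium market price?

Cournot with 7 identical firms: the symmetric best-response condition is 44 − 8q = 8. Each firm produces q = 4.5, total output Q = 31.5, price P = 12.5.

P = 12.5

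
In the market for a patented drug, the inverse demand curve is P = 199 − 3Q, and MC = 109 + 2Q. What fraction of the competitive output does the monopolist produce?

A monopolist chooses Q where MR = MC. MR = 199 − 6Q; setting this equal to 109 + 2Q gives Q = 11.25 and P = 165.25.
Competitive equilibrium sets price equal to marginal cost: 199 − 3Q = 109 + 2Q, so Q = 18 and P = 145.
Ratio Q_m/Q_c = 11.25/18 = 0.625.

Q_m/Q_c = 0.625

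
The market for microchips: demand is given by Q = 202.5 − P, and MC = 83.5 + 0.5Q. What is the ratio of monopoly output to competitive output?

Q_m/Q_c = 0.6

Inverting demand: P = 202.5 − Q.
The monopolist equates marginal revenue to marginal cost: 202.5 − 2Q = 83.5 + 0.5Q, so Q = 47.6. From demand, P = 154.9.
Under competition P = MC: 202.5 − Q = 83.5 + 0.5Q ⇒ Q = 238/3, P = 739/6.
Ratio Q_m/Q_c = 47.6/(238/3) = 0.6.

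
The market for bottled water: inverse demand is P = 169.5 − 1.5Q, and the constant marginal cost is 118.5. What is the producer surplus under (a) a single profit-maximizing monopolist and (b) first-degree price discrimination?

Monopoly: PS = 433.5; Perfect PD: PS = 867

Monopoly sets MR = MC: 169.5 − 3Q = 118.5 ⇒ Q = 17, P = 169.5 − 1.5·17 = 144.
PS = (144 − 118.5)·17 = 433.5.
With perfect price discrimination, output is the efficient level Q = 34 (where demand meets MC), but every buyer pays their willingness to pay: CS = 0 and PS = total surplus.
PS = ½·(169.5 − 118.5)·34 = 867.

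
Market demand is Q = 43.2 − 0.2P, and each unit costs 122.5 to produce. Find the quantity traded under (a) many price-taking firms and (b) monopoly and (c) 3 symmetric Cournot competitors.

Inverting demand: P = 216 − 5Q.
Under competition P = MC = 122.5, so Q = (216 − 122.5)/5 = 18.7.
The monopolist equates marginal revenue to marginal cost: 216 − 10Q = 122.5, so Q = 9.35. From demand, P = 169.25.
With 3 symmetric Cournot firms, each firm's FOC gives 216 − 20q = 122.5, so q = 4.675, Q = 3·4.675 = 14.025, and P = 145.875.

Competition: Q = 18.7; Monopoly: Q = 9.35; Cournot: Q = 14.025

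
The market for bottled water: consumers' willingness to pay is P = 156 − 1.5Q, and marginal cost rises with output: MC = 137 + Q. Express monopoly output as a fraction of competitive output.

Q_m/Q_c = 0.625

The monopolist equates marginal revenue to marginal cost: 156 − 3Q = 137 + Q, so Q = 4.75. From demand, P = 148.875.
Competitive equilibrium sets price equal to marginal cost: 156 − 1.5Q = 137 + Q, so Q = 7.6 and P = 144.6.
Ratio Q_m/Q_c = 4.75/7.6 = 0.625.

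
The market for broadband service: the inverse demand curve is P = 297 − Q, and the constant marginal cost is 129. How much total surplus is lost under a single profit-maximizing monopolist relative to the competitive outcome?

Under competition P = MC = 129, so Q = (297 − 129)/1 = 168.
A monopolist chooses Q where MR = MC. MR = 297 − 2Q; setting this equal to 129 gives Q = 84 and P = 213.
DWL is the triangle between Q = 84 and Q = 168: ½·(168 − 84)·(213 − 129) = 3528.

DWL = 3528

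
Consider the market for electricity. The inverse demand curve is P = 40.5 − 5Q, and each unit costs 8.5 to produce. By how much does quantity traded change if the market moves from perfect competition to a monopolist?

Perfect competition: P = MC = 8.5, so 40.5 − 5Q = 8.5 and Q = 6.4.
Monopoly sets MR = MC: 40.5 − 10Q = 8.5 ⇒ Q = 3.2, P = 40.5 − 5·3.2 = 24.5.
Change in quantity traded: 3.2 − 6.4 = −3.2.

Q falls by 3.2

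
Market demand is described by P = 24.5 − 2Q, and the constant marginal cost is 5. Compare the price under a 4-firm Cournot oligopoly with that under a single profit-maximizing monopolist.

In a 4-firm Cournot equilibrium, symmetry and the first-order condition give q = (24.5 − 5)/(10) = 1.95. So Q = 7.8 and P = 8.9.
Monopoly sets MR = MC: 24.5 − 4Q = 5 ⇒ Q = 4.875, P = 24.5 − 2·4.875 = 14.75.

Cournot: P = 8.9; Monopoly: P = 14.75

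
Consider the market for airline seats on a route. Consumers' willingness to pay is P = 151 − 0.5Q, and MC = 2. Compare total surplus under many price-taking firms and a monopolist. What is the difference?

Total surplus falls by 5550.25

Perfect competition: P = MC = 2, so 151 − 0.5Q = 2 and Q = 298.
CS = ½·(151 − 2)·298 = 22201; PS = (2 − 2)·298 = 0; TS = 22201.
Monopoly sets MR = MC: 151 − Q = 2 ⇒ Q = 149, P = 151 − 0.5·149 = 76.5.
CS = ½·(151 − 76.5)·149 = 5550.25; PS = (76.5 − 2)·149 = 11100.5; TS = 16650.75.
Change in total surplus: 16650.75 − 22201 = −5550.25.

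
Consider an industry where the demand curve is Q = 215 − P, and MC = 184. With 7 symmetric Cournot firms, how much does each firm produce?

Inverting demand: P = 215 − Q.
Cournot with 7 identical firms: the symmetric best-response condition is 215 − 8q = 184. Each firm produces q = 3.875, total output Q = 27.125, price P = 187.875.

q_i = 3.875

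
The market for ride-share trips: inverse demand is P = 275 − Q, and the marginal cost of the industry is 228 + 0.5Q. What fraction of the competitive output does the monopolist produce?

Q_m/Q_c = 0.6

The monopolist equates marginal revenue to marginal cost: 275 − 2Q = 228 + 0.5Q, so Q = 18.8. From demand, P = 256.2.
Competitive equilibrium sets price equal to marginal cost: 275 − Q = 228 + 0.5Q, so Q = 94/3 and P = 731/3.
Ratio Q_m/Q_c = 18.8/(94/3) = 0.6.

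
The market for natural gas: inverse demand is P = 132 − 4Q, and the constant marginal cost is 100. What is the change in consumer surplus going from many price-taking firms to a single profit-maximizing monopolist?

Perfect competition: P = MC = 100, so 132 − 4Q = 100 and Q = 8.
CS = ½·(132 − 100)·8 = 128.
A monopolist chooses Q where MR = MC. MR = 132 − 8Q; setting this equal to 100 gives Q = 4 and P = 116.
CS = ½·(132 − 116)·4 = 32.
Change in consumer surplus: 32 − 128 = −96.

CS falls by 96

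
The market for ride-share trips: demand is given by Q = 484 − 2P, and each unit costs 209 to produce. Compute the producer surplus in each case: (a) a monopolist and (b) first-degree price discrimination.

Monopoly: PS = 544.5; Perfect PD: PS = 1089

Inverting demand: P = 242 − 0.5Q.
The monopolist equates marginal revenue to marginal cost: 242 − Q = 209, so Q = 33. From demand, P = 225.5.
PS = (225.5 − 209)·33 = 544.5.
Under first-degree price discrimination the firm charges each unit its demand price and produces up to where P = MC, i.e. Q = 66. Consumer surplus is zero; producer surplus equals total surplus.
PS = ½·(242 − 209)·66 = 1089.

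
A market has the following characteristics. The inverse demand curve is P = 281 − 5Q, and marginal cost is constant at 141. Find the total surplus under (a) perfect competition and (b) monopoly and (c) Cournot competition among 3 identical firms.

Competition: TS = 1960; Monopoly: TS = 1470; Cournot: TS = 1837.5

Perfect competition: P = MC = 141, so 281 − 5Q = 141 and Q = 28.
CS = ½·(281 − 141)·28 = 1960; PS = (141 − 141)·28 = 0; TS = 1960.
The monopolist equates marginal revenue to marginal cost: 281 − 10Q = 141, so Q = 14. From demand, P = 211.
CS = ½·(281 − 211)·14 = 490; PS = (211 − 141)·14 = 980; TS = 1470.
With 3 symmetric Cournot firms, each firm's FOC gives 281 − 20q = 141, so q = 7, Q = 3·7 = 21, and P = 176.
CS = ½·(281 − 176)·21 = 1102.5; PS = (176 − 141)·21 = 735; TS = 1837.5.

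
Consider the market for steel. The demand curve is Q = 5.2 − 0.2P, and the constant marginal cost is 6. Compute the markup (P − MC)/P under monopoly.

Inverting demand: P = 26 − 5Q.
Monopoly sets MR = MC: 26 − 10Q = 6 ⇒ Q = 2, P = 26 − 5·2 = 16.
Lerner index = (P − MC)/P = (16 − 6)/16 = 0.625.

Lerner index = 0.625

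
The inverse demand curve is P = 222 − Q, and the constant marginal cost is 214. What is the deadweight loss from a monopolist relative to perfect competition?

Under competition P = MC = 214, so Q = (222 − 214)/1 = 8.
A monopolist chooses Q where MR = MC. MR = 222 − 2Q; setting this equal to 214 gives Q = 4 and P = 218.
DWL is the triangle between Q = 4 and Q = 8: ½·(8 − 4)·(218 − 214) = 8.

DWL = 8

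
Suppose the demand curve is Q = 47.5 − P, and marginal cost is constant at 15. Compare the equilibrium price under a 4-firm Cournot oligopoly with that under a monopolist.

Cournot: P = 21.5; Monopoly: P = 31.25

Inverting demand: P = 47.5 − Q.
With 4 symmetric Cournot firms, each firm's FOC gives 47.5 − 5q = 15, so q = 6.5, Q = 4·6.5 = 26, and P = 21.5.
The monopolist equates marginal revenue to marginal cost: 47.5 − 2Q = 15, so Q = 16.25. From demand, P = 31.25.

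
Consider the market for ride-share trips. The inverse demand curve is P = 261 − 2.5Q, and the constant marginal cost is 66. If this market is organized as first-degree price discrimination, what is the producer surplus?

Under first-degree price discrimination the firm charges each unit its demand price and produces up to where P = MC, i.e. Q = 78. Consumer surplus is zero; producer surplus equals total surplus.
PS = ½·(261 − 66)·78 = 7605.

PS = 7605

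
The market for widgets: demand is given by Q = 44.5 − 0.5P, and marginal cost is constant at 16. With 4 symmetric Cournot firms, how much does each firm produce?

q_i = 7.3

Inverting demand: P = 89 − 2Q.
Cournot with 4 identical firms: the symmetric best-response condition is 89 − 10q = 16. Each firm produces q = 7.3, total output Q = 29.2, price P = 30.6.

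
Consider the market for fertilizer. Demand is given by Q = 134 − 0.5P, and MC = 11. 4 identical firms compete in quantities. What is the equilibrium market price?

P = 62.4

Inverting demand: P = 268 − 2Q.
In a 4-firm Cournot equilibrium, symmetry and the first-order condition give q = (268 − 11)/(10) = 25.7. So Q = 102.8 and P = 62.4.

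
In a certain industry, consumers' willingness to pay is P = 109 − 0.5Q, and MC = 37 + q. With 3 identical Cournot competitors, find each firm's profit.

π_i = 576

In a 3-firm Cournot equilibrium, symmetry and the first-order condition give q = (109 − 37)/(3) = 24. So Q = 72 and P = 73.
Each firm's profit = 73·24 − (37·24 + ½·1·24²) = 576.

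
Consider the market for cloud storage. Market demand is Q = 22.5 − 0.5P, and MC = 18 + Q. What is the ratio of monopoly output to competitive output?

Inverting demand: P = 45 − 2Q.
A monopolist chooses Q where MR = MC. MR = 45 − 4Q; setting this equal to 18 + Q gives Q = 5.4 and P = 34.2.
Competitive equilibrium sets price equal to marginal cost: 45 − 2Q = 18 + Q, so Q = 9 and P = 27.
Ratio Q_m/Q_c = 5.4/9 = 0.6.

Q_m/Q_c = 0.6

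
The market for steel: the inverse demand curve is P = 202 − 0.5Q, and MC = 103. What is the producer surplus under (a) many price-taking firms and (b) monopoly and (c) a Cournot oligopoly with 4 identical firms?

Competitive firms price at marginal cost: P = 103, giving Q = 198.
PS = (103 − 103)·198 = 0.
Monopoly sets MR = MC: 202 − Q = 103 ⇒ Q = 99, P = 202 − 0.5·99 = 152.5.
PS = (152.5 − 103)·99 = 4900.5.
In a 4-firm Cournot equilibrium, symmetry and the first-order condition give q = (202 − 103)/(2.5) = 39.6. So Q = 158.4 and P = 122.8.
PS = (122.8 − 103)·158.4 = 3136.32.

Competition: PS = 0; Monopoly: PS = 4900.5; Cournot: PS = 3136.32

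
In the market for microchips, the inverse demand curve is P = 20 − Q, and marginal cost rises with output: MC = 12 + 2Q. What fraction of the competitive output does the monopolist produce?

Q_m/Q_c = 0.75

Monopoly sets MR = MC: 20 − 2Q = 12 + 2Q ⇒ Q = 2, P = 20 − 2 = 18.
Competitive equilibrium sets price equal to marginal cost: 20 − Q = 12 + 2Q, so Q = 8/3 and P = 52/3.
Ratio Q_m/Q_c = 2/(8/3) = 0.75.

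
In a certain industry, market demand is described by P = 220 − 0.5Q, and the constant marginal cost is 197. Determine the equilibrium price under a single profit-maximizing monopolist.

A monopolist chooses Q where MR = MC. MR = 220 − Q; setting this equal to 197 gives Q = 23 and P = 208.5.

P = 208.5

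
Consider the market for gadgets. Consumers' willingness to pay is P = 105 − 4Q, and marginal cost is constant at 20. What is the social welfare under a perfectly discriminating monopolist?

A perfectly discriminating monopolist sells every unit with P(Q) ≥ MC(Q), so output equals the competitive quantity Q = 21.25. Each buyer pays their reservation price, so CS = 0 and the firm captures all surplus.
TS = 903.125 (equal to competitive TS).

TS = 903.125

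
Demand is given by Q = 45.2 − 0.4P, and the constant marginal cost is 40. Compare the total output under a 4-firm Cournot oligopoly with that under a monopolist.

Cournot: Q = 23.36; Monopoly: Q = 14.6

Inverting demand: P = 113 − 2.5Q.
In a 4-firm Cournot equilibrium, symmetry and the first-order condition give q = (113 − 40)/(12.5) = 5.84. So Q = 23.36 and P = 54.6.
A monopolist chooses Q where MR = MC. MR = 113 − 5Q; setting this equal to 40 gives Q = 14.6 and P = 76.5.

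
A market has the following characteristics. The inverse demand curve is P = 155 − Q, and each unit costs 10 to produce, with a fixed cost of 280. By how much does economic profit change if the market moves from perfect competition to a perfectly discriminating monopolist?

Competitive firms price at marginal cost: P = 10, giving Q = 145.
Profit = (10 − 10)·145 − 280 = −280.
With perfect price discrimination, output is the efficient level Q = 145 (where demand meets MC), but every buyer pays their willingness to pay: CS = 0 and PS = total surplus.
PS equals the full surplus area, 10512.5. Profit = 10512.5 − 280 = 10232.5.
Change in economic profit: 10232.5 − −280 = 10512.5.

π rises by 10512.5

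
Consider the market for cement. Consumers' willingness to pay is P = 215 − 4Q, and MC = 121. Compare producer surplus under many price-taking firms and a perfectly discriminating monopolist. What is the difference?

Producer surplus rises by 1104.5

Under competition P = MC = 121, so Q = (215 − 121)/4 = 23.5.
PS = (121 − 121)·23.5 = 0.
With perfect price discrimination, output is the efficient level Q = 23.5 (where demand meets MC), but every buyer pays their willingness to pay: CS = 0 and PS = total surplus.
PS = ½·(215 − 121)·23.5 = 1104.5.
Change in producer surplus: 1104.5 − 0 = 1104.5.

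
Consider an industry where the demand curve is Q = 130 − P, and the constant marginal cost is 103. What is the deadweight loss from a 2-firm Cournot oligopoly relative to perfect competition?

Inverting demand: P = 130 − Q.
Competitive firms price at marginal cost: P = 103, giving Q = 27.
With 2 symmetric Cournot firms, each firm's FOC gives 130 − 3q = 103, so q = 9, Q = 2·9 = 18, and P = 112.
DWL is the triangle between Q = 18 and Q = 27: ½·(27 − 18)·(112 − 103) = 40.5.

DWL = 40.5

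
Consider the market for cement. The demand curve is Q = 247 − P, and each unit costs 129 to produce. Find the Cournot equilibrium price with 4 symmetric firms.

Inverting demand: P = 247 − Q.
In a 4-firm Cournot equilibrium, symmetry and the first-order condition give q = (247 − 129)/(5) = 23.6. So Q = 94.4 and P = 152.6.

P = 152.6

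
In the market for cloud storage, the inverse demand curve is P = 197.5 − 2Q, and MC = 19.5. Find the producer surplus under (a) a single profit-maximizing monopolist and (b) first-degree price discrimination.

A monopolist chooses Q where MR = MC. MR = 197.5 − 4Q; setting this equal to 19.5 gives Q = 44.5 and P = 108.5.
PS = (108.5 − 19.5)·44.5 = 3960.5.
A perfectly discriminating monopolist sells every unit with P(Q) ≥ MC(Q), so output equals the competitive quantity Q = 89. Each buyer pays their reservation price, so CS = 0 and the firm captures all surplus.
PS = ½·(197.5 − 19.5)·89 = 7921.

Monopoly: PS = 3960.5; Perfect PD: PS = 7921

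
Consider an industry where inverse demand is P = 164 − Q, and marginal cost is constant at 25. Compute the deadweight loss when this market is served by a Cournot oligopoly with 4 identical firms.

DWL = 386.42

Competitive firms price at marginal cost: P = 25, giving Q = 139.
In a 4-firm Cournot equilibrium, symmetry and the first-order condition give q = (164 − 25)/(5) = 27.8. So Q = 111.2 and P = 52.8.
DWL is the triangle between Q = 111.2 and Q = 139: ½·(139 − 111.2)·(52.8 − 25) = 386.42.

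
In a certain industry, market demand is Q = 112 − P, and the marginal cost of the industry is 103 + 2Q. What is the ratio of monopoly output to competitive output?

Q_m/Q_c = 0.75

Inverting demand: P = 112 − Q.
A monopolist chooses Q where MR = MC. MR = 112 − 2Q; setting this equal to 103 + 2Q gives Q = 2.25 and P = 109.75.
Competitive equilibrium sets price equal to marginal cost: 112 − Q = 103 + 2Q, so Q = 3 and P = 109.
Ratio Q_m/Q_c = 2.25/3 = 0.75.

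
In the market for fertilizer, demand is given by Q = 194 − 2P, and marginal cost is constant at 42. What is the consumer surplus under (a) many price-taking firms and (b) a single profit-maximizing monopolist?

Competition: CS = 3025; Monopoly: CS = 756.25

Inverting demand: P = 97 − 0.5Q.
Under competition P = MC = 42, so Q = (97 − 42)/0.5 = 110.
CS = ½·(97 − 42)·110 = 3025.
A monopolist chooses Q where MR = MC. MR = 97 − Q; setting this equal to 42 gives Q = 55 and P = 69.5.
CS = ½·(97 − 69.5)·55 = 756.25.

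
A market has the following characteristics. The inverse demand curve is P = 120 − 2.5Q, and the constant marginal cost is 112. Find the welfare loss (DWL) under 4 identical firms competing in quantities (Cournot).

Competitive firms price at marginal cost: P = 112, giving Q = 3.2.
With 4 symmetric Cournot firms, each firm's FOC gives 120 − 12.5q = 112, so q = 0.64, Q = 4·0.64 = 2.56, and P = 113.6.
DWL is the triangle between Q = 2.56 and Q = 3.2: ½·(3.2 − 2.56)·(113.6 − 112) = 0.512.

DWL = 0.512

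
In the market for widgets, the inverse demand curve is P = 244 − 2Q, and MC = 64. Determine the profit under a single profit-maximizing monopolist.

Profit = 4050

The monopolist equates marginal revenue to marginal cost: 244 − 4Q = 64, so Q = 45. From demand, P = 154.
Profit = (154 − 64)·45 = 4050.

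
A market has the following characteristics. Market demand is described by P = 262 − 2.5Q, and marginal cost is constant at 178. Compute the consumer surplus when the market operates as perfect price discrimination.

CS = 0

With perfect price discrimination, output is the efficient level Q = 33.6 (where demand meets MC), but every buyer pays their willingness to pay: CS = 0 and PS = total surplus.
CS = 0.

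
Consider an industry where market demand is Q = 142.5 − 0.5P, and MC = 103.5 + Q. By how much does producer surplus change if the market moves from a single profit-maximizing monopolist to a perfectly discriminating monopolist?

Producer surplus rises by 2196.15

Inverting demand: P = 285 − 2Q.
The monopolist equates marginal revenue to marginal cost: 285 − 4Q = 103.5 + Q, so Q = 36.3. From demand, P = 212.4.
PS = P·Q − VC(Q) = 212.4·36.3 − (103.5·36.3 + ½·1·36.3²) = 3294.225.
Under first-degree price discrimination the firm charges each unit its demand price and produces up to where P = MC, i.e. Q = 60.5. Consumer surplus is zero; producer surplus equals total surplus.
PS = ½·(285 − 103.5)·60.5 = 5490.375.
Change in producer surplus: 5490.375 − 3294.225 = 2196.15.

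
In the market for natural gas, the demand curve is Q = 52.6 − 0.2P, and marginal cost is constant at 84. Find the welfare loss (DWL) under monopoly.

DWL = 801.025

Inverting demand: P = 263 − 5Q.
Perfect competition: P = MC = 84, so 263 − 5Q = 84 and Q = 35.8.
The monopolist equates marginal revenue to marginal cost: 263 − 10Q = 84, so Q = 17.9. From demand, P = 173.5.
DWL is the triangle between Q = 17.9 and Q = 35.8: ½·(35.8 − 17.9)·(173.5 − 84) = 801.025.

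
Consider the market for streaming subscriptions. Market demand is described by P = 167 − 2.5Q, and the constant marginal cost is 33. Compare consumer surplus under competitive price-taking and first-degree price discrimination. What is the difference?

Under competition P = MC = 33, so Q = (167 − 33)/2.5 = 53.6.
CS = ½·(167 − 33)·53.6 = 3591.2.
Under first-degree price discrimination the firm charges each unit its demand price and produces up to where P = MC, i.e. Q = 53.6. Consumer surplus is zero; producer surplus equals total surplus.
CS = 0.
Change in consumer surplus: 0 − 3591.2 = −3591.2.

Consumer surplus falls by 3591.2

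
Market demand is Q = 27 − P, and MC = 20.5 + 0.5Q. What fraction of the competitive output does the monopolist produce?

Inverting demand: P = 27 − Q.
Monopoly sets MR = MC: 27 − 2Q = 20.5 + 0.5Q ⇒ Q = 2.6, P = 27 − 2.6 = 24.4.
Competitive equilibrium sets price equal to marginal cost: 27 − Q = 20.5 + 0.5Q, so Q = 13/3 and P = 68/3.
Ratio Q_m/Q_c = 2.6/(13/3) = 0.6.

Q_m/Q_c = 0.6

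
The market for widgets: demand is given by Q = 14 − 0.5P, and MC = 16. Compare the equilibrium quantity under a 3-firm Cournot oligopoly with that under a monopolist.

Inverting demand: P = 28 − 2Q.
With 3 symmetric Cournot firms, each firm's FOC gives 28 − 8q = 16, so q = 1.5, Q = 3·1.5 = 4.5, and P = 19.
The monopolist equates marginal revenue to marginal cost: 28 − 4Q = 16, so Q = 3. From demand, P = 22.

Cournot: Q = 4.5; Monopoly: Q = 3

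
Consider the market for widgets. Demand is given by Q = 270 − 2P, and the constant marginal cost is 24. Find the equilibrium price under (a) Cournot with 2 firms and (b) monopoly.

Inverting demand: P = 135 − 0.5Q.
Cournot with 2 identical firms: the symmetric best-response condition is 135 − 1.5q = 24. Each firm produces q = 74, total output Q = 148, price P = 61.
Monopoly sets MR = MC: 135 − Q = 24 ⇒ Q = 111, P = 135 − 0.5·111 = 79.5.

Cournot: P = 61; Monopoly: P = 79.5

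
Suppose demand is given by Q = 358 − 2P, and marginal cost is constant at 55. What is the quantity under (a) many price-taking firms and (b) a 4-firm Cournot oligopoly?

Inverting demand: P = 179 − 0.5Q.
Under competition P = MC = 55, so Q = (179 − 55)/0.5 = 248.
In a 4-firm Cournot equilibrium, symmetry and the first-order condition give q = (179 − 55)/(2.5) = 49.6. So Q = 198.4 and P = 79.8.

Competition: Q = 248; Cournot: Q = 198.4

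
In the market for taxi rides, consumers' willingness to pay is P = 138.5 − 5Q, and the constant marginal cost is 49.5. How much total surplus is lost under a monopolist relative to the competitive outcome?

Under competition P = MC = 49.5, so Q = (138.5 − 49.5)/5 = 17.8.
The monopolist equates marginal revenue to marginal cost: 138.5 − 10Q = 49.5, so Q = 8.9. From demand, P = 94.
DWL is the triangle between Q = 8.9 and Q = 17.8: ½·(17.8 − 8.9)·(94 − 49.5) = 198.025.

DWL = 198.025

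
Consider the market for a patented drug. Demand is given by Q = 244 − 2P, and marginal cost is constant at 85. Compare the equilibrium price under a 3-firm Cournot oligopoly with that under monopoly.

Inverting demand: P = 122 − 0.5Q.
With 3 symmetric Cournot firms, each firm's FOC gives 122 − 2q = 85, so q = 18.5, Q = 3·18.5 = 55.5, and P = 94.25.
Monopoly sets MR = MC: 122 − Q = 85 ⇒ Q = 37, P = 122 − 0.5·37 = 103.5.

Cournot: P = 94.25; Monopoly: P = 103.5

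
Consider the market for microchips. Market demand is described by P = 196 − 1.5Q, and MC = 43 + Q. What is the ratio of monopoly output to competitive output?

Q_m/Q_c = 0.625

The monopolist equates marginal revenue to marginal cost: 196 − 3Q = 43 + Q, so Q = 38.25. From demand, P = 138.625.
Under competition P = MC: 196 − 1.5Q = 43 + Q ⇒ Q = 61.2, P = 104.2.
Ratio Q_m/Q_c = 38.25/61.2 = 0.625.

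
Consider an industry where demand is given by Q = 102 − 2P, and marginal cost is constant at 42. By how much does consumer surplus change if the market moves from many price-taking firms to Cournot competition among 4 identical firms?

Consumer surplus falls by 29.16

Inverting demand: P = 51 − 0.5Q.
Under competition P = MC = 42, so Q = (51 − 42)/0.5 = 18.
CS = ½·(51 − 42)·18 = 81.
Cournot with 4 identical firms: the symmetric best-response condition is 51 − 2.5q = 42. Each firm produces q = 3.6, total output Q = 14.4, price P = 43.8.
CS = ½·(51 − 43.8)·14.4 = 51.84.
Change in consumer surplus: 51.84 − 81 = −29.16.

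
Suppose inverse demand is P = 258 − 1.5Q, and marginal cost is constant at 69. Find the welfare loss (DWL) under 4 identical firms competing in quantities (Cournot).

Perfect competition: P = MC = 69, so 258 − 1.5Q = 69 and Q = 126.
In a 4-firm Cournot equilibrium, symmetry and the first-order condition give q = (258 − 69)/(7.5) = 25.2. So Q = 100.8 and P = 106.8.
DWL is the triangle between Q = 100.8 and Q = 126: ½·(126 − 100.8)·(106.8 − 69) = 476.28.

DWL = 476.28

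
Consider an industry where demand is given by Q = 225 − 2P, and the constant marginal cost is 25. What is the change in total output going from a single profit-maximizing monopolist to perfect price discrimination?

Total output rises by 87.5

Inverting demand: P = 112.5 − 0.5Q.
The monopolist equates marginal revenue to marginal cost: 112.5 − Q = 25, so Q = 87.5. From demand, P = 68.75.
Under first-degree price discrimination the firm charges each unit its demand price and produces up to where P = MC, i.e. Q = 175. Consumer surplus is zero; producer surplus equals total surplus.
Change in total output: 175 − 87.5 = 87.5.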